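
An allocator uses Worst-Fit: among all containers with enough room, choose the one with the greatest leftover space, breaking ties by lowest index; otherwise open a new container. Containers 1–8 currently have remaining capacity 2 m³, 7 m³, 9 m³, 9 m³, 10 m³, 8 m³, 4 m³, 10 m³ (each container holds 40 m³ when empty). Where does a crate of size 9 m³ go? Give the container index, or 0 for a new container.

5

Containers with room: container 3 (9 m³), container 4 (9 m³), container 5 (10 m³), container 8 (10 m³).
Most room is container 5 with 10 m³ free.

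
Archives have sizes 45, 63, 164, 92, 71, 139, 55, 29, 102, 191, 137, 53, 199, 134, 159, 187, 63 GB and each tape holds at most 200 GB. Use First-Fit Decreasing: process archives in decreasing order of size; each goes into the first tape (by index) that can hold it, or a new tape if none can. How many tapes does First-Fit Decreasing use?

Sorted descending: 199, 191, 187, 164, 159, 139, 137, 134, 102, 92, 71, 63, 63, 55, 53, 45, 29.
tape 1: place 199 GB, 1 GB left
tape 2: place 191 GB, 9 GB left
tape 3: place 187 GB, 13 GB left
tape 4: place 164 GB, 36 GB left
tape 5: place 159 GB, 41 GB left
tape 6: place 139 GB, 61 GB left
tape 7: place 137 GB, 63 GB left
tape 8: place 134 GB, 66 GB left
tape 9: place 102 GB, 98 GB left
tape 9: place 92 GB, 6 GB left
tape 10: place 71 GB, 129 GB left
tape 7: place 63 GB, 0 GB left
tape 8: place 63 GB, 3 GB left
tape 6: place 55 GB, 6 GB left
tape 10: place 53 GB, 76 GB left
tape 10: place 45 GB, 31 GB left
tape 4: place 29 GB, 7 GB left

10 tapes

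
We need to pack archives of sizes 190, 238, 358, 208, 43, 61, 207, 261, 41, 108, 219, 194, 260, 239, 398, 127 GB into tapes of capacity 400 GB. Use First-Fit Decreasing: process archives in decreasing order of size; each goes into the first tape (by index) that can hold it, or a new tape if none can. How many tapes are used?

Sorted descending: 398, 358, 261, 260, 239, 238, 219, 208, 207, 194, 190, 127, 108, 61, 43, 41.
398 GB → tape 1 (remaining 2 GB)
358 GB → tape 2 (remaining 42 GB)
261 GB → tape 3 (remaining 139 GB)
260 GB → tape 4 (remaining 140 GB)
239 GB → tape 5 (remaining 161 GB)
238 GB → tape 6 (remaining 162 GB)
219 GB → tape 7 (remaining 181 GB)
208 GB → tape 8 (remaining 192 GB)
207 GB → tape 9 (remaining 193 GB)
194 GB → tape 10 (remaining 206 GB)
190 GB → tape 8 (remaining 2 GB)
127 GB → tape 3 (remaining 12 GB)
108 GB → tape 4 (remaining 32 GB)
61 GB → tape 5 (remaining 100 GB)
43 GB → tape 5 (remaining 57 GB)
41 GB → tape 2 (remaining 1 GB)

10 tapes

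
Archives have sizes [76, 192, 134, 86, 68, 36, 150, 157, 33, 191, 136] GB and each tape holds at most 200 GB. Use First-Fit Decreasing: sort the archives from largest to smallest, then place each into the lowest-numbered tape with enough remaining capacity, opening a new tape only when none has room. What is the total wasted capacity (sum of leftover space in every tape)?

Sorted descending: 192, 191, 157, 150, 136, 134, 86, 76, 68, 36, 33.
Put 192 GB in tape 1; 8 GB remain.
Put 191 GB in tape 2; 9 GB remain.
Put 157 GB in tape 3; 43 GB remain.
Put 150 GB in tape 4; 50 GB remain.
Put 136 GB in tape 5; 64 GB remain.
Put 134 GB in tape 6; 66 GB remain.
Put 86 GB in tape 7; 114 GB remain.
Put 76 GB in tape 7; 38 GB remain.
Put 68 GB in tape 8; 132 GB remain.
Put 36 GB in tape 3; 7 GB remain.
Put 33 GB in tape 4; 17 GB remain.
8 tapes × 200 GB = 1600 GB; used 1259 GB; unused 341 GB.

341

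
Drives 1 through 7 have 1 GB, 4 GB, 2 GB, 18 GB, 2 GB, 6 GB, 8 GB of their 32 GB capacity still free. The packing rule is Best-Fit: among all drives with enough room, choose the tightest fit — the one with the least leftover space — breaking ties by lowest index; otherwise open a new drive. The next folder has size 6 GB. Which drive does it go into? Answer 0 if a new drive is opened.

Drives with room: drive 4 (18 GB), drive 6 (6 GB), drive 7 (8 GB).
Tightest fit is drive 6 with 6 GB free.

6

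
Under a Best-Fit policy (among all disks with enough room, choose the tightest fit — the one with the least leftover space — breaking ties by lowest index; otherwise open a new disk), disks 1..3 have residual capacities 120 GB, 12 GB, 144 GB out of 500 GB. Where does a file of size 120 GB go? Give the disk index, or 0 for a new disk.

1

Disks with room: disk 1 (120 GB), disk 3 (144 GB).
Tightest fit is disk 1 with 120 GB free.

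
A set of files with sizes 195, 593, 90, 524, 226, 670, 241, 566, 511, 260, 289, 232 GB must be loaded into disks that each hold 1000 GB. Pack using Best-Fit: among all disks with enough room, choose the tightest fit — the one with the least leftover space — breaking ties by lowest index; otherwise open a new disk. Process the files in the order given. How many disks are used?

Put 195 GB in disk 1; 805 GB remain.
Put 593 GB in disk 1; 212 GB remain.
Put 90 GB in disk 1; 122 GB remain.
Put 524 GB in disk 2; 476 GB remain.
Put 226 GB in disk 2; 250 GB remain.
Put 670 GB in disk 3; 330 GB remain.
Put 241 GB in disk 2; 9 GB remain.
Put 566 GB in disk 4; 434 GB remain.
Put 511 GB in disk 5; 489 GB remain.
Put 260 GB in disk 3; 70 GB remain.
Put 289 GB in disk 4; 145 GB remain.
Put 232 GB in disk 5; 257 GB remain.

5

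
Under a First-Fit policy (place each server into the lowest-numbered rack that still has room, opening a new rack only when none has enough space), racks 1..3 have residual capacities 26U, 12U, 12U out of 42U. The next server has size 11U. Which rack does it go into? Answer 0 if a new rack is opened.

1

Racks with room: rack 1 (26U), rack 2 (12U), rack 3 (12U).
The first with room is rack 1.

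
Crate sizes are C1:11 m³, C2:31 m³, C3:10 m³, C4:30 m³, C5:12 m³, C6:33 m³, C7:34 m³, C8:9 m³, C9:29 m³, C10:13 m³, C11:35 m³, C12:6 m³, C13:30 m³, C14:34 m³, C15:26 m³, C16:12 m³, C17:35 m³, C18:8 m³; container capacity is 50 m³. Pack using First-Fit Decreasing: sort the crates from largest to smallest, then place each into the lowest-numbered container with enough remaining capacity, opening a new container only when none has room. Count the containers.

Sorted descending: 35, 35, 34, 34, 33, 31, 30, 30, 29, 26, 13, 12, 12, 11, 10, 9, 8, 6.
container 1: place 35 m³, 15 m³ left
container 2: place 35 m³, 15 m³ left
container 3: place 34 m³, 16 m³ left
container 4: place 34 m³, 16 m³ left
container 5: place 33 m³, 17 m³ left
container 6: place 31 m³, 19 m³ left
container 7: place 30 m³, 20 m³ left
container 8: place 30 m³, 20 m³ left
container 9: place 29 m³, 21 m³ left
container 10: place 26 m³, 24 m³ left
container 1: place 13 m³, 2 m³ left
container 2: place 12 m³, 3 m³ left
container 3: place 12 m³, 4 m³ left
container 4: place 11 m³, 5 m³ left
container 5: place 10 m³, 7 m³ left
container 6: place 9 m³, 10 m³ left
container 6: place 8 m³, 2 m³ left
container 5: place 6 m³, 1 m³ left
Final containers: [35,13] [35,12] [34,12] [34,11] [33,10,6] [31,9,8] [30] [30] [29] [26].

10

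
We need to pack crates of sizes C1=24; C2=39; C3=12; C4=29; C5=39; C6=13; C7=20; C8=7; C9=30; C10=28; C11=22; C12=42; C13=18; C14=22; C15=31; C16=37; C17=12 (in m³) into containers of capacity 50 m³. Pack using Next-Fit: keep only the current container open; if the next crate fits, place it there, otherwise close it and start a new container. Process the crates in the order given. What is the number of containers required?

11

C1 (24 m³) → container 1 (remaining 26 m³)
C2 (39 m³) → container 2 (remaining 11 m³)
C3 (12 m³) → container 3 (remaining 38 m³)
C4 (29 m³) → container 3 (remaining 9 m³)
C5 (39 m³) → container 4 (remaining 11 m³)
C6 (13 m³) → container 5 (remaining 37 m³)
C7 (20 m³) → container 5 (remaining 17 m³)
C8 (7 m³) → container 5 (remaining 10 m³)
C9 (30 m³) → container 6 (remaining 20 m³)
C10 (28 m³) → container 7 (remaining 22 m³)
C11 (22 m³) → container 7 (remaining 0 m³)
C12 (42 m³) → container 8 (remaining 8 m³)
C13 (18 m³) → container 9 (remaining 32 m³)
C14 (22 m³) → container 9 (remaining 10 m³)
C15 (31 m³) → container 10 (remaining 19 m³)
C16 (37 m³) → container 11 (remaining 13 m³)
C17 (12 m³) → container 11 (remaining 1 m³)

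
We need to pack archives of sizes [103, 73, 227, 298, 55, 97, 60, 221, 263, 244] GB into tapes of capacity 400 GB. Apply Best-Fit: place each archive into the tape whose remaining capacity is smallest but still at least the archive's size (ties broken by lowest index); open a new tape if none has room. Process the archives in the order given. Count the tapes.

5 tapes

tape 1: place 103 GB, 297 GB left
tape 1: place 73 GB, 224 GB left
tape 2: place 227 GB, 173 GB left
tape 3: place 298 GB, 102 GB left
tape 3: place 55 GB, 47 GB left
tape 2: place 97 GB, 76 GB left
tape 2: place 60 GB, 16 GB left
tape 1: place 221 GB, 3 GB left
tape 4: place 263 GB, 137 GB left
tape 5: place 244 GB, 156 GB left
Final tapes: [103,73,221] [227,97,60] [298,55] [263] [244].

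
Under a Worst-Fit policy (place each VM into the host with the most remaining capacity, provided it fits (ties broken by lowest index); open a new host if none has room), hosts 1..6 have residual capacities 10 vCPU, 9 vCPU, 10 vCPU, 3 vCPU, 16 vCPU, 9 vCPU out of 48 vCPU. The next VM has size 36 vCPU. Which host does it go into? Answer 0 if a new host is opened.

No host has ≥ 36 vCPU free, so a new host is opened.

0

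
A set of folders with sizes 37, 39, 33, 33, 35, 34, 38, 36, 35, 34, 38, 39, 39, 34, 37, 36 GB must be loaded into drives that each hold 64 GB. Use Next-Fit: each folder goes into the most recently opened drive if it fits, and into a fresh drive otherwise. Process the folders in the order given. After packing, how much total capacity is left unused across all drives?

37 GB → drive 1 (remaining 27 GB)
39 GB → drive 2 (remaining 25 GB)
33 GB → drive 3 (remaining 31 GB)
33 GB → drive 4 (remaining 31 GB)
35 GB → drive 5 (remaining 29 GB)
34 GB → drive 6 (remaining 30 GB)
38 GB → drive 7 (remaining 26 GB)
36 GB → drive 8 (remaining 28 GB)
35 GB → drive 9 (remaining 29 GB)
34 GB → drive 10 (remaining 30 GB)
38 GB → drive 11 (remaining 26 GB)
39 GB → drive 12 (remaining 25 GB)
39 GB → drive 13 (remaining 25 GB)
34 GB → drive 14 (remaining 30 GB)
37 GB → drive 15 (remaining 27 GB)
36 GB → drive 16 (remaining 28 GB)
16 drives × 64 GB = 1024 GB; used 577 GB; unused 447 GB.

447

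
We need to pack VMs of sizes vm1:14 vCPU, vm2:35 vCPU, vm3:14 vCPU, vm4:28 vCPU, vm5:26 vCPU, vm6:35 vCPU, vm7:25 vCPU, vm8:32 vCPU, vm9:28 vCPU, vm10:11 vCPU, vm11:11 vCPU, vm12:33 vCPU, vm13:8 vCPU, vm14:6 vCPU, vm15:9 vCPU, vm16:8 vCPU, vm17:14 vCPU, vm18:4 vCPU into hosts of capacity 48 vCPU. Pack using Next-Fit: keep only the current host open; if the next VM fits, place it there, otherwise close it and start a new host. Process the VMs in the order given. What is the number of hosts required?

host 1: place vm1 (14 vCPU), 34 vCPU left
host 2: place vm2 (35 vCPU), 13 vCPU left
host 3: place vm3 (14 vCPU), 34 vCPU left
host 3: place vm4 (28 vCPU), 6 vCPU left
host 4: place vm5 (26 vCPU), 22 vCPU left
host 5: place vm6 (35 vCPU), 13 vCPU left
host 6: place vm7 (25 vCPU), 23 vCPU left
host 7: place vm8 (32 vCPU), 16 vCPU left
host 8: place vm9 (28 vCPU), 20 vCPU left
host 8: place vm10 (11 vCPU), 9 vCPU left
host 9: place vm11 (11 vCPU), 37 vCPU left
host 9: place vm12 (33 vCPU), 4 vCPU left
host 10: place vm13 (8 vCPU), 40 vCPU left
host 10: place vm14 (6 vCPU), 34 vCPU left
host 10: place vm15 (9 vCPU), 25 vCPU left
host 10: place vm16 (8 vCPU), 17 vCPU left
host 10: place vm17 (14 vCPU), 3 vCPU left
host 11: place vm18 (4 vCPU), 44 vCPU left

11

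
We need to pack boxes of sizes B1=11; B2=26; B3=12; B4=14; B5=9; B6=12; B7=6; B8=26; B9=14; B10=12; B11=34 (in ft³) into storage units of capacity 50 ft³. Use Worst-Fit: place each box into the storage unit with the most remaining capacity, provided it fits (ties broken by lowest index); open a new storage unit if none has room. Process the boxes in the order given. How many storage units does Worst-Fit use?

4

B1 (11 ft³) → storage unit 1 (remaining 39 ft³)
B2 (26 ft³) → storage unit 1 (remaining 13 ft³)
B3 (12 ft³) → storage unit 1 (remaining 1 ft³)
B4 (14 ft³) → storage unit 2 (remaining 36 ft³)
B5 (9 ft³) → storage unit 2 (remaining 27 ft³)
B6 (12 ft³) → storage unit 2 (remaining 15 ft³)
B7 (6 ft³) → storage unit 2 (remaining 9 ft³)
B8 (26 ft³) → storage unit 3 (remaining 24 ft³)
B9 (14 ft³) → storage unit 3 (remaining 10 ft³)
B10 (12 ft³) → storage unit 4 (remaining 38 ft³)
B11 (34 ft³) → storage unit 4 (remaining 4 ft³)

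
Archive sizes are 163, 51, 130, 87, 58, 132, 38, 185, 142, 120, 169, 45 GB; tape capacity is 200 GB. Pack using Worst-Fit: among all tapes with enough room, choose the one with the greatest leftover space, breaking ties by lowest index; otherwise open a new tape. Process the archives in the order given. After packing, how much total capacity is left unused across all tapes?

163 GB → tape 1 (remaining 37 GB)
51 GB → tape 2 (remaining 149 GB)
130 GB → tape 2 (remaining 19 GB)
87 GB → tape 3 (remaining 113 GB)
58 GB → tape 3 (remaining 55 GB)
132 GB → tape 4 (remaining 68 GB)
38 GB → tape 4 (remaining 30 GB)
185 GB → tape 5 (remaining 15 GB)
142 GB → tape 6 (remaining 58 GB)
120 GB → tape 7 (remaining 80 GB)
169 GB → tape 8 (remaining 31 GB)
45 GB → tape 7 (remaining 35 GB)
8 tapes × 200 GB = 1600 GB; used 1320 GB; unused 280 GB.

280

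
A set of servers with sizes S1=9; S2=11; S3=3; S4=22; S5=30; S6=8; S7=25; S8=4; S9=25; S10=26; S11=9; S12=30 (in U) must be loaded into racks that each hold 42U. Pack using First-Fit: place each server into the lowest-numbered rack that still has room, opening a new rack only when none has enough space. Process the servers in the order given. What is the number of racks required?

rack 1: place S1 (9U), 33U left
rack 1: place S2 (11U), 22U left
rack 1: place S3 (3U), 19U left
rack 2: place S4 (22U), 20U left
rack 3: place S5 (30U), 12U left
rack 1: place S6 (8U), 11U left
rack 4: place S7 (25U), 17U left
rack 1: place S8 (4U), 7U left
rack 5: place S9 (25U), 17U left
rack 6: place S10 (26U), 16U left
rack 2: place S11 (9U), 11U left
rack 7: place S12 (30U), 12U left

7 racks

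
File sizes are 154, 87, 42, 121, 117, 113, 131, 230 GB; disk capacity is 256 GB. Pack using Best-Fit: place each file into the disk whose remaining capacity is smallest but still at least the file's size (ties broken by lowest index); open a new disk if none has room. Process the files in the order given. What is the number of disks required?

5

Put 154 GB in disk 1; 102 GB remain.
Put 87 GB in disk 1; 15 GB remain.
Put 42 GB in disk 2; 214 GB remain.
Put 121 GB in disk 2; 93 GB remain.
Put 117 GB in disk 3; 139 GB remain.
Put 113 GB in disk 3; 26 GB remain.
Put 131 GB in disk 4; 125 GB remain.
Put 230 GB in disk 5; 26 GB remain.
Final disks: [154,87] [42,121] [117,113] [131] [230].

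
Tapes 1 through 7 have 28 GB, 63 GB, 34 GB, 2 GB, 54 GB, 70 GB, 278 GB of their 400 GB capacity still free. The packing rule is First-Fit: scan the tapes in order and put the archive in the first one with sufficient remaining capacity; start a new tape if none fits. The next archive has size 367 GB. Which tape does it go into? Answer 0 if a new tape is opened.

No tape has ≥ 367 GB free, so a new tape is opened.

0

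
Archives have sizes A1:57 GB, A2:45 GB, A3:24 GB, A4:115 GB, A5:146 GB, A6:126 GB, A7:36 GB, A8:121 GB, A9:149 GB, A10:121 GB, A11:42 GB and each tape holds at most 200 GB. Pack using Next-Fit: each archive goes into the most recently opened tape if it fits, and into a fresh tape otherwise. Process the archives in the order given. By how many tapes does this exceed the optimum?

Next-Fit: [57,45,24] [115] [146] [126,36] [121] [149] [121,42] → 7 tapes.
6 archives exceed 100 GB (half the capacity), and no two of those can share a tape, so at least 6 tapes are needed.
An optimal packing achieves that bound: [149,45] [146,42] [126,57] [121,36,24] [121] [115] → 6 tapes.
Excess: 7 − 6 = 1.

1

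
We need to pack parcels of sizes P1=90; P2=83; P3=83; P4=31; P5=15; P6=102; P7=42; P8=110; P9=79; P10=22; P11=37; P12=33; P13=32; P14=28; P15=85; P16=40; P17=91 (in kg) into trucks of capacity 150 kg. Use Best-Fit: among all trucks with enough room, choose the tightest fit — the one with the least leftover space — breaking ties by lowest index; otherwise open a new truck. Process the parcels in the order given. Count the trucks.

truck 1: place P1 (90 kg), 60 kg left
truck 2: place P2 (83 kg), 67 kg left
truck 3: place P3 (83 kg), 67 kg left
truck 1: place P4 (31 kg), 29 kg left
truck 1: place P5 (15 kg), 14 kg left
truck 4: place P6 (102 kg), 48 kg left
truck 4: place P7 (42 kg), 6 kg left
truck 5: place P8 (110 kg), 40 kg left
truck 6: place P9 (79 kg), 71 kg left
truck 5: place P10 (22 kg), 18 kg left
truck 2: place P11 (37 kg), 30 kg left
truck 3: place P12 (33 kg), 34 kg left
truck 3: place P13 (32 kg), 2 kg left
truck 2: place P14 (28 kg), 2 kg left
truck 7: place P15 (85 kg), 65 kg left
truck 7: place P16 (40 kg), 25 kg left
truck 8: place P17 (91 kg), 59 kg left
Final trucks: [90,31,15] [83,37,28] [83,33,32] [102,42] [110,22] [79] [85,40] [91].

8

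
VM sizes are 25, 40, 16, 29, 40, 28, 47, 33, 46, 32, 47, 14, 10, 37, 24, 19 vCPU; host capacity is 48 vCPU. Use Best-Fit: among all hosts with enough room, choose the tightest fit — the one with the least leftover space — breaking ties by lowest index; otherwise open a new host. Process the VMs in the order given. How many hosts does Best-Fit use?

25 vCPU → host 1 (remaining 23 vCPU)
40 vCPU → host 2 (remaining 8 vCPU)
16 vCPU → host 1 (remaining 7 vCPU)
29 vCPU → host 3 (remaining 19 vCPU)
40 vCPU → host 4 (remaining 8 vCPU)
28 vCPU → host 5 (remaining 20 vCPU)
47 vCPU → host 6 (remaining 1 vCPU)
33 vCPU → host 7 (remaining 15 vCPU)
46 vCPU → host 8 (remaining 2 vCPU)
32 vCPU → host 9 (remaining 16 vCPU)
47 vCPU → host 10 (remaining 1 vCPU)
14 vCPU → host 7 (remaining 1 vCPU)
10 vCPU → host 9 (remaining 6 vCPU)
37 vCPU → host 11 (remaining 11 vCPU)
24 vCPU → host 12 (remaining 24 vCPU)
19 vCPU → host 3 (remaining 0 vCPU)
Final hosts: [25,16] [40] [29,19] [40] [28] [47] [33,14] [46] [32,10] [47] [37] [24].

12 hosts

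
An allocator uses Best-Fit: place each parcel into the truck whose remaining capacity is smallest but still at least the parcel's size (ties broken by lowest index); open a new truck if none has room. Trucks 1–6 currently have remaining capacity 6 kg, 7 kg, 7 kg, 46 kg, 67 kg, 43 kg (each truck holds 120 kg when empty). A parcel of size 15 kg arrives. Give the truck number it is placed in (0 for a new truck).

6

Trucks with room: truck 4 (46 kg), truck 5 (67 kg), truck 6 (43 kg).
Tightest fit is truck 6 with 43 kg free.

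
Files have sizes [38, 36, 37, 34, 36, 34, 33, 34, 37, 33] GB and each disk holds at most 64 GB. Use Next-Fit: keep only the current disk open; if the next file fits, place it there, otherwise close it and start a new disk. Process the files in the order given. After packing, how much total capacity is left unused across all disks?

38 GB → disk 1 (remaining 26 GB)
36 GB → disk 2 (remaining 28 GB)
37 GB → disk 3 (remaining 27 GB)
34 GB → disk 4 (remaining 30 GB)
36 GB → disk 5 (remaining 28 GB)
34 GB → disk 6 (remaining 30 GB)
33 GB → disk 7 (remaining 31 GB)
34 GB → disk 8 (remaining 30 GB)
37 GB → disk 9 (remaining 27 GB)
33 GB → disk 10 (remaining 31 GB)
10 disks × 64 GB = 640 GB; used 352 GB; unused 288 GB.

288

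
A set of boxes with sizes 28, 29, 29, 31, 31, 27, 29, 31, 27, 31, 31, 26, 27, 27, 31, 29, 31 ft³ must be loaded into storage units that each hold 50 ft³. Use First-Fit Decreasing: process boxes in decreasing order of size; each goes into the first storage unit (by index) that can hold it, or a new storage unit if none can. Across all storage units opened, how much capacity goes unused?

Sorted descending: 31, 31, 31, 31, 31, 31, 31, 29, 29, 29, 29, 28, 27, 27, 27, 27, 26.
Put 31 ft³ in storage unit 1; 19 ft³ remain.
Put 31 ft³ in storage unit 2; 19 ft³ remain.
Put 31 ft³ in storage unit 3; 19 ft³ remain.
Put 31 ft³ in storage unit 4; 19 ft³ remain.
Put 31 ft³ in storage unit 5; 19 ft³ remain.
Put 31 ft³ in storage unit 6; 19 ft³ remain.
Put 31 ft³ in storage unit 7; 19 ft³ remain.
Put 29 ft³ in storage unit 8; 21 ft³ remain.
Put 29 ft³ in storage unit 9; 21 ft³ remain.
Put 29 ft³ in storage unit 10; 21 ft³ remain.
Put 29 ft³ in storage unit 11; 21 ft³ remain.
Put 28 ft³ in storage unit 12; 22 ft³ remain.
Put 27 ft³ in storage unit 13; 23 ft³ remain.
Put 27 ft³ in storage unit 14; 23 ft³ remain.
Put 27 ft³ in storage unit 15; 23 ft³ remain.
Put 27 ft³ in storage unit 16; 23 ft³ remain.
Put 26 ft³ in storage unit 17; 24 ft³ remain.
17 storage units × 50 ft³ = 850 ft³; used 495 ft³; unused 355 ft³.

355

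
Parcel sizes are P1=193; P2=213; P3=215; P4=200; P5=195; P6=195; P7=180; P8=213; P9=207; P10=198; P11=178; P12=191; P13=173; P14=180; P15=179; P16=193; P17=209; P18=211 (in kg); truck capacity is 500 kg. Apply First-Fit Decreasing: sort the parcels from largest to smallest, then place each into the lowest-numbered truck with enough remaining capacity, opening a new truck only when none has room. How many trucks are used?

9 trucks

Sorted descending: 215, 213, 213, 211, 209, 207, 200, 198, 195, 195, 193, 193, 191, 180, 180, 179, 178, 173.
215 kg → truck 1 (remaining 285 kg)
213 kg → truck 1 (remaining 72 kg)
213 kg → truck 2 (remaining 287 kg)
211 kg → truck 2 (remaining 76 kg)
209 kg → truck 3 (remaining 291 kg)
207 kg → truck 3 (remaining 84 kg)
200 kg → truck 4 (remaining 300 kg)
198 kg → truck 4 (remaining 102 kg)
195 kg → truck 5 (remaining 305 kg)
195 kg → truck 5 (remaining 110 kg)
193 kg → truck 6 (remaining 307 kg)
193 kg → truck 6 (remaining 114 kg)
191 kg → truck 7 (remaining 309 kg)
180 kg → truck 7 (remaining 129 kg)
180 kg → truck 8 (remaining 320 kg)
179 kg → truck 8 (remaining 141 kg)
178 kg → truck 9 (remaining 322 kg)
173 kg → truck 9 (remaining 149 kg)
Final trucks: [215,213] [213,211] [209,207] [200,198] [195,195] [193,193] [191,180] [180,179] [178,173].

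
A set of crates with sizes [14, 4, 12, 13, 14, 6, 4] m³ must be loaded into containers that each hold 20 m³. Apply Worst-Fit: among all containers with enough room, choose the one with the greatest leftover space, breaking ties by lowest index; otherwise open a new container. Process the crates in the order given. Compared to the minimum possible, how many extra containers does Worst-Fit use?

Worst-Fit: [14,4] [12,6] [13,4] [14] → 4 containers.
Total size 67 m³; any packing needs at least ⌈67/20⌉ = 4 containers.
So 4 is already optimal.

0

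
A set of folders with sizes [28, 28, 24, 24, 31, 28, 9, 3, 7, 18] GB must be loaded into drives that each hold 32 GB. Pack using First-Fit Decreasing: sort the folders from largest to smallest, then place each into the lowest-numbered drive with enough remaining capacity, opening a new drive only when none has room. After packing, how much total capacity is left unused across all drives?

24

Sorted descending: 31, 28, 28, 28, 24, 24, 18, 9, 7, 3.
Put 31 GB in drive 1; 1 GB remain.
Put 28 GB in drive 2; 4 GB remain.
Put 28 GB in drive 3; 4 GB remain.
Put 28 GB in drive 4; 4 GB remain.
Put 24 GB in drive 5; 8 GB remain.
Put 24 GB in drive 6; 8 GB remain.
Put 18 GB in drive 7; 14 GB remain.
Put 9 GB in drive 7; 5 GB remain.
Put 7 GB in drive 5; 1 GB remain.
Put 3 GB in drive 2; 1 GB remain.
7 drives × 32 GB = 224 GB; used 200 GB; unused 24 GB.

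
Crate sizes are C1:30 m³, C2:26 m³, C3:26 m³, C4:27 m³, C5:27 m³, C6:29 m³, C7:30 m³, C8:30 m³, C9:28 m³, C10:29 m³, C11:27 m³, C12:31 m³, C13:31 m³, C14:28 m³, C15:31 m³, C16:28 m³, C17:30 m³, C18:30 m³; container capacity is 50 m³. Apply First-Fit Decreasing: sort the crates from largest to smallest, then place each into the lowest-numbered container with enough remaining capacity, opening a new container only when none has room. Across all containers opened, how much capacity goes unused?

Sorted descending: 31, 31, 31, 30, 30, 30, 30, 30, 29, 29, 28, 28, 28, 27, 27, 27, 26, 26.
Put 31 m³ in container 1; 19 m³ remain.
Put 31 m³ in container 2; 19 m³ remain.
Put 31 m³ in container 3; 19 m³ remain.
Put 30 m³ in container 4; 20 m³ remain.
Put 30 m³ in container 5; 20 m³ remain.
Put 30 m³ in container 6; 20 m³ remain.
Put 30 m³ in container 7; 20 m³ remain.
Put 30 m³ in container 8; 20 m³ remain.
Put 29 m³ in container 9; 21 m³ remain.
Put 29 m³ in container 10; 21 m³ remain.
Put 28 m³ in container 11; 22 m³ remain.
Put 28 m³ in container 12; 22 m³ remain.
Put 28 m³ in container 13; 22 m³ remain.
Put 27 m³ in container 14; 23 m³ remain.
Put 27 m³ in container 15; 23 m³ remain.
Put 27 m³ in container 16; 23 m³ remain.
Put 26 m³ in container 17; 24 m³ remain.
Put 26 m³ in container 18; 24 m³ remain.
18 containers × 50 m³ = 900 m³; used 518 m³; unused 382 m³.

382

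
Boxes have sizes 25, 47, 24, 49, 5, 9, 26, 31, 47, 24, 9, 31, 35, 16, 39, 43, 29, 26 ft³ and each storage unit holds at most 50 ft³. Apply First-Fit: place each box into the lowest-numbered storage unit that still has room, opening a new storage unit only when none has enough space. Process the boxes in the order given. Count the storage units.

12 storage units

25 ft³ → storage unit 1 (remaining 25 ft³)
47 ft³ → storage unit 2 (remaining 3 ft³)
24 ft³ → storage unit 1 (remaining 1 ft³)
49 ft³ → storage unit 3 (remaining 1 ft³)
5 ft³ → storage unit 4 (remaining 45 ft³)
9 ft³ → storage unit 4 (remaining 36 ft³)
26 ft³ → storage unit 4 (remaining 10 ft³)
31 ft³ → storage unit 5 (remaining 19 ft³)
47 ft³ → storage unit 6 (remaining 3 ft³)
24 ft³ → storage unit 7 (remaining 26 ft³)
9 ft³ → storage unit 4 (remaining 1 ft³)
31 ft³ → storage unit 8 (remaining 19 ft³)
35 ft³ → storage unit 9 (remaining 15 ft³)
16 ft³ → storage unit 5 (remaining 3 ft³)
39 ft³ → storage unit 10 (remaining 11 ft³)
43 ft³ → storage unit 11 (remaining 7 ft³)
29 ft³ → storage unit 12 (remaining 21 ft³)
26 ft³ → storage unit 7 (remaining 0 ft³)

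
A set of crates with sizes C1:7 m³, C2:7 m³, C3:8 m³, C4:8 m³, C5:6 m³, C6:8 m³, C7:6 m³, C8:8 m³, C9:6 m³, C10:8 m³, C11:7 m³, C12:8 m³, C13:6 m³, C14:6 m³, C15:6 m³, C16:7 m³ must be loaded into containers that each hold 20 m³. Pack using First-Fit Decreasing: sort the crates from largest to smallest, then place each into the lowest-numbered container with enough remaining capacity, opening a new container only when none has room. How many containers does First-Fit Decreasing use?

7

Sorted descending: 8, 8, 8, 8, 8, 8, 7, 7, 7, 7, 6, 6, 6, 6, 6, 6.
8 m³ → container 1 (remaining 12 m³)
8 m³ → container 1 (remaining 4 m³)
8 m³ → container 2 (remaining 12 m³)
8 m³ → container 2 (remaining 4 m³)
8 m³ → container 3 (remaining 12 m³)
8 m³ → container 3 (remaining 4 m³)
7 m³ → container 4 (remaining 13 m³)
7 m³ → container 4 (remaining 6 m³)
7 m³ → container 5 (remaining 13 m³)
7 m³ → container 5 (remaining 6 m³)
6 m³ → container 4 (remaining 0 m³)
6 m³ → container 5 (remaining 0 m³)
6 m³ → container 6 (remaining 14 m³)
6 m³ → container 6 (remaining 8 m³)
6 m³ → container 6 (remaining 2 m³)
6 m³ → container 7 (remaining 14 m³)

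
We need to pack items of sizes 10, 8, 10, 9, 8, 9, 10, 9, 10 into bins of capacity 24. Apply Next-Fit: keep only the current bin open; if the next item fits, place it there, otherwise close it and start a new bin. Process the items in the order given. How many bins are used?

5 bins

bin 1: place 10, 14 left
bin 1: place 8, 6 left
bin 2: place 10, 14 left
bin 2: place 9, 5 left
bin 3: place 8, 16 left
bin 3: place 9, 7 left
bin 4: place 10, 14 left
bin 4: place 9, 5 left
bin 5: place 10, 14 left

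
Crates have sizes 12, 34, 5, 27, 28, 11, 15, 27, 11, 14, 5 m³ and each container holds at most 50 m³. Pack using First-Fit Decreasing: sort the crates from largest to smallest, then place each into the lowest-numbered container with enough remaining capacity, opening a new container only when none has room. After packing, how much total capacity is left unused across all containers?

Sorted descending: 34, 28, 27, 27, 15, 14, 12, 11, 11, 5, 5.
34 m³ → container 1 (remaining 16 m³)
28 m³ → container 2 (remaining 22 m³)
27 m³ → container 3 (remaining 23 m³)
27 m³ → container 4 (remaining 23 m³)
15 m³ → container 1 (remaining 1 m³)
14 m³ → container 2 (remaining 8 m³)
12 m³ → container 3 (remaining 11 m³)
11 m³ → container 3 (remaining 0 m³)
11 m³ → container 4 (remaining 12 m³)
5 m³ → container 2 (remaining 3 m³)
5 m³ → container 4 (remaining 7 m³)
4 containers × 50 m³ = 200 m³; used 189 m³; unused 11 m³.

11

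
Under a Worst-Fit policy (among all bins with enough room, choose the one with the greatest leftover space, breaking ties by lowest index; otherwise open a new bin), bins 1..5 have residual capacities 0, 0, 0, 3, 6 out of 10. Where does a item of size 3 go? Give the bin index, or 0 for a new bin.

5

Bins with room: bin 4 (3), bin 5 (6).
Most room is bin 5 with 6 free.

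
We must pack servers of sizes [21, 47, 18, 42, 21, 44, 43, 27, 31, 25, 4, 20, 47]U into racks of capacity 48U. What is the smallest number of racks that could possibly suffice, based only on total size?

Total size = 21 + 47 + 18 + 42 + 21 + 44 + 43 + 27 + 31 + 25 + 4 + 20 + 47 = 390U.
⌈390 / 48⌉ = 9.

9 racks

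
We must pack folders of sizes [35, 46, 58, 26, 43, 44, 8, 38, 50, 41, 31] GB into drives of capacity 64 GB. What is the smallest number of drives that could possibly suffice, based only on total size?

Total size = 35 + 46 + 58 + 26 + 43 + 44 + 8 + 38 + 50 + 41 + 31 = 420 GB.
⌈420 / 64⌉ = 7.

7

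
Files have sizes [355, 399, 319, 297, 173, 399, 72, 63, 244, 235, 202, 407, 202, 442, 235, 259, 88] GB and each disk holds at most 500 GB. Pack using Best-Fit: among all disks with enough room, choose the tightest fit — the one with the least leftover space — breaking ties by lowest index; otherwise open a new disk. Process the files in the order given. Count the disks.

10

355 GB → disk 1 (remaining 145 GB)
399 GB → disk 2 (remaining 101 GB)
319 GB → disk 3 (remaining 181 GB)
297 GB → disk 4 (remaining 203 GB)
173 GB → disk 3 (remaining 8 GB)
399 GB → disk 5 (remaining 101 GB)
72 GB → disk 2 (remaining 29 GB)
63 GB → disk 5 (remaining 38 GB)
244 GB → disk 6 (remaining 256 GB)
235 GB → disk 6 (remaining 21 GB)
202 GB → disk 4 (remaining 1 GB)
407 GB → disk 7 (remaining 93 GB)
202 GB → disk 8 (remaining 298 GB)
442 GB → disk 9 (remaining 58 GB)
235 GB → disk 8 (remaining 63 GB)
259 GB → disk 10 (remaining 241 GB)
88 GB → disk 7 (remaining 5 GB)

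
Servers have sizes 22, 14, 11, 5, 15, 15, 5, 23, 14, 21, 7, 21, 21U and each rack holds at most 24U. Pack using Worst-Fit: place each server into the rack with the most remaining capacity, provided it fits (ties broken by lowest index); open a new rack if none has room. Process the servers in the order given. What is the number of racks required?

rack 1: place 22U, 2U left
rack 2: place 14U, 10U left
rack 3: place 11U, 13U left
rack 3: place 5U, 8U left
rack 4: place 15U, 9U left
rack 5: place 15U, 9U left
rack 2: place 5U, 5U left
rack 6: place 23U, 1U left
rack 7: place 14U, 10U left
rack 8: place 21U, 3U left
rack 7: place 7U, 3U left
rack 9: place 21U, 3U left
rack 10: place 21U, 3U left
Final racks: [22] [14,5] [11,5] [15] [15] [23] [14,7] [21] [21] [21].

10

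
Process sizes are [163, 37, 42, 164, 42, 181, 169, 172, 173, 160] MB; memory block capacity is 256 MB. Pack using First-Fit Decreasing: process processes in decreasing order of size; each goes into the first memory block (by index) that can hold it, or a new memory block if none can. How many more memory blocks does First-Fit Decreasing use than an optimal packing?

0

First-Fit Decreasing: [181,42] [173,42,37] [172] [169] [164] [163] [160] → 7 memory blocks.
7 processes exceed 128 MB (half the capacity), and no two of those can share a memory block, so at least 7 memory blocks are needed.
So 7 is already optimal.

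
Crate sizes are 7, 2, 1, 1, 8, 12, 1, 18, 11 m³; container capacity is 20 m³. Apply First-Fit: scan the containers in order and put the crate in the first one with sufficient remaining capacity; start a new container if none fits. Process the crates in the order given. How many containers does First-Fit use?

4

Put 7 m³ in container 1; 13 m³ remain.
Put 2 m³ in container 1; 11 m³ remain.
Put 1 m³ in container 1; 10 m³ remain.
Put 1 m³ in container 1; 9 m³ remain.
Put 8 m³ in container 1; 1 m³ remain.
Put 12 m³ in container 2; 8 m³ remain.
Put 1 m³ in container 1; 0 m³ remain.
Put 18 m³ in container 3; 2 m³ remain.
Put 11 m³ in container 4; 9 m³ remain.
Final containers: [7,2,1,1,8,1] [12] [18] [11].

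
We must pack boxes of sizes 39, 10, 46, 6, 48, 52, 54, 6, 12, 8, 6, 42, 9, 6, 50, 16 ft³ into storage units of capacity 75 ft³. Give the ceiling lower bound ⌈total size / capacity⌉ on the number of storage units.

Total size = 39 + 10 + 46 + 6 + 48 + 52 + 54 + 6 + 12 + 8 + 6 + 42 + 9 + 6 + 50 + 16 = 410 ft³.
⌈410 / 75⌉ = 6.

6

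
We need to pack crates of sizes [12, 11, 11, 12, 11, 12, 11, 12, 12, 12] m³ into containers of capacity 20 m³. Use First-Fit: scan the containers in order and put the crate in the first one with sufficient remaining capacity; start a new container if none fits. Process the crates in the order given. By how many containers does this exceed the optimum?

First-Fit: [12] [11] [11] [12] [11] [12] [11] [12] [12] [12] → 10 containers.
10 crates exceed 10 m³ (half the capacity), and no two of those can share a container, so at least 10 containers are needed.
So 10 is already optimal.

0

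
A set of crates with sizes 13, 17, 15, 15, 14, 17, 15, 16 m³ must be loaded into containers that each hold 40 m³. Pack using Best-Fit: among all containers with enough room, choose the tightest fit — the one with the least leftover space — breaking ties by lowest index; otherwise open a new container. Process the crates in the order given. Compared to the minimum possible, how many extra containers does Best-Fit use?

Best-Fit: [13,17] [15,15] [14,17] [15,16] → 4 containers.
Total size 122 m³; any packing needs at least ⌈122/40⌉ = 4 containers.
So 4 is already optimal.

0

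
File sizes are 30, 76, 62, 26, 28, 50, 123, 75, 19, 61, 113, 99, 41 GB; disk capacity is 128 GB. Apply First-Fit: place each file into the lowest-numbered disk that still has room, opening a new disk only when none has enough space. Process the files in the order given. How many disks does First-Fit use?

30 GB → disk 1 (remaining 98 GB)
76 GB → disk 1 (remaining 22 GB)
62 GB → disk 2 (remaining 66 GB)
26 GB → disk 2 (remaining 40 GB)
28 GB → disk 2 (remaining 12 GB)
50 GB → disk 3 (remaining 78 GB)
123 GB → disk 4 (remaining 5 GB)
75 GB → disk 3 (remaining 3 GB)
19 GB → disk 1 (remaining 3 GB)
61 GB → disk 5 (remaining 67 GB)
113 GB → disk 6 (remaining 15 GB)
99 GB → disk 7 (remaining 29 GB)
41 GB → disk 5 (remaining 26 GB)

7 disks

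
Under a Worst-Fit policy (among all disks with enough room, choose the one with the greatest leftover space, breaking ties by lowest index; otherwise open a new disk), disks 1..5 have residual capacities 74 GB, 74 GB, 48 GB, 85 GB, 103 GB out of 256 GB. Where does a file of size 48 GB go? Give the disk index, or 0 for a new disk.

5

Disks with room: disk 1 (74 GB), disk 2 (74 GB), disk 3 (48 GB), disk 4 (85 GB), disk 5 (103 GB).
Most room is disk 5 with 103 GB free.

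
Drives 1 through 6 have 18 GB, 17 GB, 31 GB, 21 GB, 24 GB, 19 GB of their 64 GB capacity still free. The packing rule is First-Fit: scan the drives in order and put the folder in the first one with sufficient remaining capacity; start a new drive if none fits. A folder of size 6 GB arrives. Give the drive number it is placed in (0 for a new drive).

Drives with room: drive 1 (18 GB), drive 2 (17 GB), drive 3 (31 GB), drive 4 (21 GB), drive 5 (24 GB), drive 6 (19 GB).
The first with room is drive 1.

1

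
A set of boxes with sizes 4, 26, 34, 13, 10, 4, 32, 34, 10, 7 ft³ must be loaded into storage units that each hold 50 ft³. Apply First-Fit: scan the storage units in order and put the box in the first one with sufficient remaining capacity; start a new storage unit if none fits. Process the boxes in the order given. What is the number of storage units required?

4

Put 4 ft³ in storage unit 1; 46 ft³ remain.
Put 26 ft³ in storage unit 1; 20 ft³ remain.
Put 34 ft³ in storage unit 2; 16 ft³ remain.
Put 13 ft³ in storage unit 1; 7 ft³ remain.
Put 10 ft³ in storage unit 2; 6 ft³ remain.
Put 4 ft³ in storage unit 1; 3 ft³ remain.
Put 32 ft³ in storage unit 3; 18 ft³ remain.
Put 34 ft³ in storage unit 4; 16 ft³ remain.
Put 10 ft³ in storage unit 3; 8 ft³ remain.
Put 7 ft³ in storage unit 3; 1 ft³ remain.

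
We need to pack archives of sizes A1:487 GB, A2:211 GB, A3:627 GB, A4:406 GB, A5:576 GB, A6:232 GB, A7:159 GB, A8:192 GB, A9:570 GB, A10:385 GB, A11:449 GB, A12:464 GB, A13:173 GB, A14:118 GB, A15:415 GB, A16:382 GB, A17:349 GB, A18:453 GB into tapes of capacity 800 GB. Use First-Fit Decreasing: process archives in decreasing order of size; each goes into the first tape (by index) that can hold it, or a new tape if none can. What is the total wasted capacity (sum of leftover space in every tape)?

Sorted descending: 627, 576, 570, 487, 464, 453, 449, 415, 406, 385, 382, 349, 232, 211, 192, 173, 159, 118.
Put 627 GB in tape 1; 173 GB remain.
Put 576 GB in tape 2; 224 GB remain.
Put 570 GB in tape 3; 230 GB remain.
Put 487 GB in tape 4; 313 GB remain.
Put 464 GB in tape 5; 336 GB remain.
Put 453 GB in tape 6; 347 GB remain.
Put 449 GB in tape 7; 351 GB remain.
Put 415 GB in tape 8; 385 GB remain.
Put 406 GB in tape 9; 394 GB remain.
Put 385 GB in tape 8; 0 GB remain.
Put 382 GB in tape 9; 12 GB remain.
Put 349 GB in tape 7; 2 GB remain.
Put 232 GB in tape 4; 81 GB remain.
Put 211 GB in tape 2; 13 GB remain.
Put 192 GB in tape 3; 38 GB remain.
Put 173 GB in tape 1; 0 GB remain.
Put 159 GB in tape 5; 177 GB remain.
Put 118 GB in tape 5; 59 GB remain.
9 tapes × 800 GB = 7200 GB; used 6648 GB; unused 552 GB.

552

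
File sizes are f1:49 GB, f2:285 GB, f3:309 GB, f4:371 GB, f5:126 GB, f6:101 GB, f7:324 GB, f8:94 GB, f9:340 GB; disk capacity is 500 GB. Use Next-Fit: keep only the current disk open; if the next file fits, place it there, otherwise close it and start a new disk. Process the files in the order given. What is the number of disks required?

5

Put f1 (49 GB) in disk 1; 451 GB remain.
Put f2 (285 GB) in disk 1; 166 GB remain.
Put f3 (309 GB) in disk 2; 191 GB remain.
Put f4 (371 GB) in disk 3; 129 GB remain.
Put f5 (126 GB) in disk 3; 3 GB remain.
Put f6 (101 GB) in disk 4; 399 GB remain.
Put f7 (324 GB) in disk 4; 75 GB remain.
Put f8 (94 GB) in disk 5; 406 GB remain.
Put f9 (340 GB) in disk 5; 66 GB remain.
Final disks: [49,285] [309] [371,126] [101,324] [94,340].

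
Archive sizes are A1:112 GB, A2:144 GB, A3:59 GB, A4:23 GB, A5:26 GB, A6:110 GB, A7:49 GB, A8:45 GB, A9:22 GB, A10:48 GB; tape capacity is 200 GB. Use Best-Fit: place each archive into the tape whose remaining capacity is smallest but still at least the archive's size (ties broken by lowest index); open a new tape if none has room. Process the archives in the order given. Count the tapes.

4

tape 1: place A1 (112 GB), 88 GB left
tape 2: place A2 (144 GB), 56 GB left
tape 1: place A3 (59 GB), 29 GB left
tape 1: place A4 (23 GB), 6 GB left
tape 2: place A5 (26 GB), 30 GB left
tape 3: place A6 (110 GB), 90 GB left
tape 3: place A7 (49 GB), 41 GB left
tape 4: place A8 (45 GB), 155 GB left
tape 2: place A9 (22 GB), 8 GB left
tape 4: place A10 (48 GB), 107 GB left
Final tapes: [112,59,23] [144,26,22] [110,49] [45,48].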